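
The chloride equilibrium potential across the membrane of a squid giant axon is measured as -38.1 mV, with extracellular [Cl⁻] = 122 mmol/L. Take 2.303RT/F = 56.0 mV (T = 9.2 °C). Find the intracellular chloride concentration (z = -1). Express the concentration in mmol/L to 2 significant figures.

25 mmol/L

Nernst: E = (56.0/-1) · log₁₀([out]/[in]), so log₁₀([out]/[in]) = -38.1 × -1 / 56.0 = 0.6804.
[out]/[in] = 10^(0.6804) = 4.79.
[in] = 122 / 4.79 = 25.47 mmol/L.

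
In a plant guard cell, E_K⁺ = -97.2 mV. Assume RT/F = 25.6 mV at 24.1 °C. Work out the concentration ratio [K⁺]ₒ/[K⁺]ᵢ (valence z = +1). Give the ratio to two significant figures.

ln([out]/[in]) = E·z/(25.6) = -97.2 × 1 / 25.6 = -3.7969
[out]/[in] = e^(-3.7969) = 0.02244

0.022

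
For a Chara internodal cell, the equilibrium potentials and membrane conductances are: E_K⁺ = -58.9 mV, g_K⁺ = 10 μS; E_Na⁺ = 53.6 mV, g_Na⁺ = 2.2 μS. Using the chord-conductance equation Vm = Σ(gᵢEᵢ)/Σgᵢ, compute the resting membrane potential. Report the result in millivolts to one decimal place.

-38.6 mV

Σ gᵢEᵢ = 10·(-58.9) + 2.2·(53.6) = -471.08
Σ gᵢ = 10 + 2.2 = 12.2
Vm = -471.08 / 12.2 = -38.61 mV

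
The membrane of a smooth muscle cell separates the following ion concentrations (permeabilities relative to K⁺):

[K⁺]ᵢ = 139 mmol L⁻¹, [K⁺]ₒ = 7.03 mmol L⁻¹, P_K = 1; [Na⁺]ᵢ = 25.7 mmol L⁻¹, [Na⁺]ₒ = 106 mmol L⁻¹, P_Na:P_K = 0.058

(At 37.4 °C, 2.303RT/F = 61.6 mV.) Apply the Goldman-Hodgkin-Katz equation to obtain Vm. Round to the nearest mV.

-63 mV

Vm = 61.6 · log₁₀[(Σ P·[cation]ₒ + Σ P·[anion]ᵢ) / (Σ P·[cation]ᵢ + Σ P·[anion]ₒ)]
Numerator = 1×7.03 + 0.058×106 = 13.18
Denominator = 1×139 + 0.058×25.7 = 140.5
Vm = 61.6 · log₁₀(0.0938) = 61.6 × (-1.0278) = -63.31 mV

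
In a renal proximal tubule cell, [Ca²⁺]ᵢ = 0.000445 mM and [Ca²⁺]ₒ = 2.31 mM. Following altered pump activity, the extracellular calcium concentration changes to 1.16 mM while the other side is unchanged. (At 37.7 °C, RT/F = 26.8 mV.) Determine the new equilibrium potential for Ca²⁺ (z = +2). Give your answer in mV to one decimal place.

After the shift: [Ca²⁺]_out = 1.16, [Ca²⁺]_in = 0.000445 mM.
E_new = (26.8/2)·ln(1.16/0.000445) = 13.40 · (7.8659) = 105.40 mV

105.4 mV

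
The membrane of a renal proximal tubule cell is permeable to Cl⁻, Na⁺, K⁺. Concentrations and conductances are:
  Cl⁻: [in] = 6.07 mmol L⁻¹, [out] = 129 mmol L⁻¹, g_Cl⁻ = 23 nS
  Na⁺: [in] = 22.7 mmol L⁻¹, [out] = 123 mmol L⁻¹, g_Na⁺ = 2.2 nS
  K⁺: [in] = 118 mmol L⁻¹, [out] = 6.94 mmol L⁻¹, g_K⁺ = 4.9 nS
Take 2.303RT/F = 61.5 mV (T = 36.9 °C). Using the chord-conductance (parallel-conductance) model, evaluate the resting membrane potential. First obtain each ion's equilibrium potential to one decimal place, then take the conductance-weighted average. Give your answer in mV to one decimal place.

E_Cl⁻ = (61.5/-1)·log₁₀(129/6.07) = -81.6 mV
E_Na⁺ = (61.5/1)·log₁₀(123/22.7) = 45.1 mV
E_K⁺ = (61.5/1)·log₁₀(6.94/118) = -75.7 mV
Vm = (Σ gᵢEᵢ)/(Σ gᵢ) = (23·-81.6 + 2.2·45.1 + 4.9·-75.7) / (23 + 2.2 + 4.9)
= -2148.51 / 30.1 = -71.38 mV

-71.4 mV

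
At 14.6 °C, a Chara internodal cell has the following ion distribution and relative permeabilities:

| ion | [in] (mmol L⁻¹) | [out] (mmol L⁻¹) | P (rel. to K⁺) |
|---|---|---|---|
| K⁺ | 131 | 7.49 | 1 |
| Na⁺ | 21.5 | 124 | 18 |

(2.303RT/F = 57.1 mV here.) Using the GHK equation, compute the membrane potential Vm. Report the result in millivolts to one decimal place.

Vm = 57.1 · log₁₀[(Σ P·[cation]ₒ + Σ P·[anion]ᵢ) / (Σ P·[cation]ᵢ + Σ P·[anion]ₒ)]
Numerator = 1×7.49 + 18×124 = 2239
Denominator = 1×131 + 18×21.5 = 518
Vm = 57.1 · log₁₀(4.3233) = 57.1 × (0.6358) = 36.31 mV

36.3 mV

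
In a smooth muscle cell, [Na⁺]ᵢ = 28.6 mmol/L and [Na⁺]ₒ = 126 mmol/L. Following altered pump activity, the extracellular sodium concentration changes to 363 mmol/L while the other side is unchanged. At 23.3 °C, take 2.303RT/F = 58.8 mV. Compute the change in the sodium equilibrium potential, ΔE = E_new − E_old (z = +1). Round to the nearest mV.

27 mV

E_old = (58.8/1)·log₁₀(126/28.6) = 37.87 mV
E_new = (58.8/1)·log₁₀(363/28.6) = 64.89 mV
ΔE = 64.89 − (37.87) = 27.02 mV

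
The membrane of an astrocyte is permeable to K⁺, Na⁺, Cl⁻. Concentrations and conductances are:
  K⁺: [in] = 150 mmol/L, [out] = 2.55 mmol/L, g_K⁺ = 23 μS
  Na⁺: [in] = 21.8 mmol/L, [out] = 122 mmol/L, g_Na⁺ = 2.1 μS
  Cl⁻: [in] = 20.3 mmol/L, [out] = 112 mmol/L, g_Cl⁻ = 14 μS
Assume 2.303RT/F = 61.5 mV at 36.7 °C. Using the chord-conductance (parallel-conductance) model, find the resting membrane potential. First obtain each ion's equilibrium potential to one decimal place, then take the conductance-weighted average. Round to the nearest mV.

E_K⁺ = (61.5/1)·log₁₀(2.55/150) = -108.8 mV
E_Na⁺ = (61.5/1)·log₁₀(122/21.8) = 46.0 mV
E_Cl⁻ = (61.5/-1)·log₁₀(112/20.3) = -45.6 mV
Vm = (Σ gᵢEᵢ)/(Σ gᵢ) = (23·-108.8 + 2.1·46.0 + 14·-45.6) / (23 + 2.1 + 14)
= -3044.20 / 39.1 = -77.86 mV

-78 mV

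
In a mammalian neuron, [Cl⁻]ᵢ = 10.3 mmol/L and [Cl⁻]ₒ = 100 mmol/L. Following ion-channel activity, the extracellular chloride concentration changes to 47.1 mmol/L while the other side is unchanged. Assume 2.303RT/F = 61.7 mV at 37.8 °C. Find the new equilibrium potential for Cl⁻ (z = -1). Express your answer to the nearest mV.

-41 mV

After the shift: [Cl⁻]_out = 47.1, [Cl⁻]_in = 10.3 mmol/L.
E_new = (61.7/-1)·log₁₀(47.1/10.3) = -61.70 · (0.6602) = -40.73 mV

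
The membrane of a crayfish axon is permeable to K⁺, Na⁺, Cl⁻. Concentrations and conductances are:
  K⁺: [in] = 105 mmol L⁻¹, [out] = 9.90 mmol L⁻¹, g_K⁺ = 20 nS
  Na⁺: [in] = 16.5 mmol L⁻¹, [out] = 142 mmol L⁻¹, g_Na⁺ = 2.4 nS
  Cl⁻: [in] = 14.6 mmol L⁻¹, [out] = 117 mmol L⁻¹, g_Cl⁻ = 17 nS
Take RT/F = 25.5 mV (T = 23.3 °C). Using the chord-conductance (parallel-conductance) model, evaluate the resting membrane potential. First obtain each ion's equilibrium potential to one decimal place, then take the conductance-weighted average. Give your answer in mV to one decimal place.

-50.1 mV

E_K⁺ = (25.5/1)·ln(9.90/105) = -60.2 mV
E_Na⁺ = (25.5/1)·ln(142/16.5) = 54.9 mV
E_Cl⁻ = (25.5/-1)·ln(117/14.6) = -53.1 mV
Vm = (Σ gᵢEᵢ)/(Σ gᵢ) = (20·-60.2 + 2.4·54.9 + 17·-53.1) / (20 + 2.4 + 17)
= -1974.94 / 39.4 = -50.13 mV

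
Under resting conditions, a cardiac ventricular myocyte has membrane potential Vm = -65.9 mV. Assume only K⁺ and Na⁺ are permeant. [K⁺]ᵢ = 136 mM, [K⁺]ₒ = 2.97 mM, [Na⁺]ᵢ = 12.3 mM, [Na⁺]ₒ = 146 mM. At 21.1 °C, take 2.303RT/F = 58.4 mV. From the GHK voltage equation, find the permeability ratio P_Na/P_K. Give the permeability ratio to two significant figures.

0.049

Let α = P_Na/P_K. GHK: Vm = 58.4·log₁₀[(Kₒ + α·Naₒ)/(Kᵢ + α·Naᵢ)].
10^(Vm/58.4) = 10^(-65.9/58.4) = 0.0744
So 0.0744·(Kᵢ + α·Naᵢ) = Kₒ + α·Naₒ → α = (0.0744·136.0 − 2.97) / (146.0 − 0.0744·12.3)
α = (10.12 − 2.97) / (146.0 − 0.9151) = 7.148/145.1 = 0.04927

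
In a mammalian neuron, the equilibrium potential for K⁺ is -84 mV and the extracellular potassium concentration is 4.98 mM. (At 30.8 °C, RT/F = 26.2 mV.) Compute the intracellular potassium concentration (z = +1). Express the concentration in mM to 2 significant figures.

Nernst: E = (26.2/1) · ln([out]/[in]), so ln([out]/[in]) = -84.0 × 1 / 26.2 = -3.2061.
[out]/[in] = e^(-3.2061) = 0.04051.
[in] = 4.98 / 0.04051 = 122.9 mM.

120 mM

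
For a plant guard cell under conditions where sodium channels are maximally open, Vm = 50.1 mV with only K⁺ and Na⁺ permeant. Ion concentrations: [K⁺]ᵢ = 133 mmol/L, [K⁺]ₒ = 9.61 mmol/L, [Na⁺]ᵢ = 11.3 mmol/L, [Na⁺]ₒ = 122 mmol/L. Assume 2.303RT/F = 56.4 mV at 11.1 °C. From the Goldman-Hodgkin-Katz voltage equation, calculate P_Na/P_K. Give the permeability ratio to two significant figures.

Let α = P_Na/P_K. GHK: Vm = 56.4·log₁₀[(Kₒ + α·Naₒ)/(Kᵢ + α·Naᵢ)].
10^(Vm/56.4) = 10^(50.1/56.4) = 7.7321
So 7.7321·(Kᵢ + α·Naᵢ) = Kₒ + α·Naₒ → α = (7.7321·133.0 − 9.61) / (122.0 − 7.7321·11.3)
α = (1028 − 9.61) / (122.0 − 87.37) = 1019/34.63 = 29.42

29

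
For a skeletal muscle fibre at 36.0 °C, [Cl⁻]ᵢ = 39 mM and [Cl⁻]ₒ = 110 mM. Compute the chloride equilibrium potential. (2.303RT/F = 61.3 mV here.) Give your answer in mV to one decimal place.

E = (61.3/z) · log₁₀([Cl⁻]_out/[Cl⁻]_in) with z = -1.
For an anion, dividing by z = -1 reverses the sign.
= (61.3/-1) · log₁₀(110/39) = -61.30 · log₁₀(2.821)
= -61.30 · (0.4503) = -27.61 mV

-27.6 mV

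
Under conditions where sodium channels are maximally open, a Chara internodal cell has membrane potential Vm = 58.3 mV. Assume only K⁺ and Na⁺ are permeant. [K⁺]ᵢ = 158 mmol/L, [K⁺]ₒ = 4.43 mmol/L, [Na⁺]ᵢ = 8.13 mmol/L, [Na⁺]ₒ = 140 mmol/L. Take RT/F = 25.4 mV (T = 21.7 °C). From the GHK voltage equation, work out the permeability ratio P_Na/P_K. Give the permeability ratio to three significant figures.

26.4

Let α = P_Na/P_K. GHK: Vm = 25.4·ln[(Kₒ + α·Naₒ)/(Kᵢ + α·Naᵢ)].
e^(Vm/25.4) = e^(58.3/25.4) = 9.9272
So 9.9272·(Kᵢ + α·Naᵢ) = Kₒ + α·Naₒ → α = (9.9272·158.0 − 4.43) / (140.0 − 9.9272·8.13)
α = (1568 − 4.43) / (140.0 − 80.71) = 1564/59.29 = 26.38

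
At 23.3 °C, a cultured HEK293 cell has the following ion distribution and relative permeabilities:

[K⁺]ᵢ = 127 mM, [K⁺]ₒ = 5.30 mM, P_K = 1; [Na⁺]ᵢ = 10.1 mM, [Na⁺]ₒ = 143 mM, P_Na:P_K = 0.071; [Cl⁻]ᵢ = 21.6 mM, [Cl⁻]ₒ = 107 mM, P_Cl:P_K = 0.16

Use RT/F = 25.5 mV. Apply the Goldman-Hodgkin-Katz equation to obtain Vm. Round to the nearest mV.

-52 mV

Vm = 25.5 · ln[(Σ P·[cation]ₒ + Σ P·[anion]ᵢ) / (Σ P·[cation]ᵢ + Σ P·[anion]ₒ)]
Numerator = 1×5.30 + 0.071×143 + 0.16×21.6 = 18.91
Denominator = 1×127 + 0.071×10.1 + 0.16×107 = 144.8
Vm = 25.5 · ln(0.13055) = 25.5 × (-2.0360) = -51.92 mV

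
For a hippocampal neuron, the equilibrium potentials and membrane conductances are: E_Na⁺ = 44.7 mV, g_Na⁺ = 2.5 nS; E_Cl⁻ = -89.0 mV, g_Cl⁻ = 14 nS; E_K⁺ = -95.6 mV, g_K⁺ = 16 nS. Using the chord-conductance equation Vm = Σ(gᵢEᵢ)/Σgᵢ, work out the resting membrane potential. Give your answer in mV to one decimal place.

Σ gᵢEᵢ = 2.5·(44.7) + 14·(-89.0) + 16·(-95.6) = -2663.85
Σ gᵢ = 2.5 + 14 + 16 = 32.5
Vm = -2663.85 / 32.5 = -81.96 mV

-82.0 mV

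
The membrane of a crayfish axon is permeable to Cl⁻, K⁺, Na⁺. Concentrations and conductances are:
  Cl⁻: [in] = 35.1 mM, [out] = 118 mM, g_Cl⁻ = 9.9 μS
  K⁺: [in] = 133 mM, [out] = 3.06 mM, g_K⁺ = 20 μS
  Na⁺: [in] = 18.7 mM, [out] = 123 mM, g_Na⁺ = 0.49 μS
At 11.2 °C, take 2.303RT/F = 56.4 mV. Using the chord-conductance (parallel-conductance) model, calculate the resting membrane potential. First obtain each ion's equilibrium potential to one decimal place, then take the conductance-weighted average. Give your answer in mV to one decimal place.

-69.7 mV

E_Cl⁻ = (56.4/-1)·log₁₀(118/35.1) = -29.7 mV
E_K⁺ = (56.4/1)·log₁₀(3.06/133) = -92.4 mV
E_Na⁺ = (56.4/1)·log₁₀(123/18.7) = 46.1 mV
Vm = (Σ gᵢEᵢ)/(Σ gᵢ) = (9.9·-29.7 + 20·-92.4 + 0.49·46.1) / (9.9 + 20 + 0.49)
= -2119.44 / 30.39 = -69.74 mV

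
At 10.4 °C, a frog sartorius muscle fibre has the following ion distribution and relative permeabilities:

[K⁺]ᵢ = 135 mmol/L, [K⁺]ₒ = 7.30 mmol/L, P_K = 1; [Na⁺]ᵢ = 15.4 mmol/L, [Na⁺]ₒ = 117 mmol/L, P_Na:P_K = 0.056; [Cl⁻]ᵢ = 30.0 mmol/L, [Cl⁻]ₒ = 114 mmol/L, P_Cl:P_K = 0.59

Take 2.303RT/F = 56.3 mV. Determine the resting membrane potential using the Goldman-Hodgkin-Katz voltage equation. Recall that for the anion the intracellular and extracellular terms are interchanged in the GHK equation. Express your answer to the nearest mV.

-46 mV

Vm = 56.3 · log₁₀[(Σ P·[cation]ₒ + Σ P·[anion]ᵢ) / (Σ P·[cation]ᵢ + Σ P·[anion]ₒ)]
Numerator = 1×7.30 + 0.056×117 + 0.59×30.0 = 31.55
Denominator = 1×135 + 0.056×15.4 + 0.59×114 = 203.1
Vm = 56.3 · log₁₀(0.15533) = 56.3 × (-0.8087) = -45.53 mV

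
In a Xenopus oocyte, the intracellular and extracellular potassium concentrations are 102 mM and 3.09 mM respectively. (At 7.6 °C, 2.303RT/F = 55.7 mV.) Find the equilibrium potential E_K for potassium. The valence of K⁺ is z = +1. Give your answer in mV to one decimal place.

-84.6 mV

E = (55.7/z) · log₁₀([K⁺]_out/[K⁺]_in) with z = +1.
= (55.7/1) · log₁₀(3.09/102) = 55.70 · log₁₀(0.03029)
= 55.70 · (-1.5186) = -84.59 mV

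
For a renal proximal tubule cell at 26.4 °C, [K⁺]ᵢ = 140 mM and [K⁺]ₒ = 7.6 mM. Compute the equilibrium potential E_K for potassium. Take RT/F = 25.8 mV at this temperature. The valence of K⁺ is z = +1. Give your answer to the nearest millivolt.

-75 mV

E = (25.8/z) · ln([K⁺]_out/[K⁺]_in) with z = +1.
= (25.8/1) · ln(7.6/140) = 25.80 · ln(0.05429)
= 25.80 · (-2.9135) = -75.17 mV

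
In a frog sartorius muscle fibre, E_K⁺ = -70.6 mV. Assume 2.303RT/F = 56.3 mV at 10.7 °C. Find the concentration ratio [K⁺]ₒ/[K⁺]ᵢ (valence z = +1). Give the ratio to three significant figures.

log₁₀([out]/[in]) = E·z/(56.3) = -70.6 × 1 / 56.3 = -1.2540
[out]/[in] = 10^(-1.2540) = 0.05572

0.0557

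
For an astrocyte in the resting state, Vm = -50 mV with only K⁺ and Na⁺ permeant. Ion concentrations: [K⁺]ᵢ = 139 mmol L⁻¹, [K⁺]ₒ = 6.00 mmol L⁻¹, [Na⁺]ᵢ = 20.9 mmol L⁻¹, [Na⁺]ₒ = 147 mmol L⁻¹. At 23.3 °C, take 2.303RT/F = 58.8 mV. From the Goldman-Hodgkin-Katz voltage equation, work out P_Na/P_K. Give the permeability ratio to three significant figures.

0.0945

Let α = P_Na/P_K. GHK: Vm = 58.8·log₁₀[(Kₒ + α·Naₒ)/(Kᵢ + α·Naᵢ)].
10^(Vm/58.8) = 10^(-50.0/58.8) = 0.14114
So 0.14114·(Kᵢ + α·Naᵢ) = Kₒ + α·Naₒ → α = (0.14114·139.0 − 6.0) / (147.0 − 0.14114·20.9)
α = (19.62 − 6.0) / (147.0 − 2.95) = 13.62/144.1 = 0.09454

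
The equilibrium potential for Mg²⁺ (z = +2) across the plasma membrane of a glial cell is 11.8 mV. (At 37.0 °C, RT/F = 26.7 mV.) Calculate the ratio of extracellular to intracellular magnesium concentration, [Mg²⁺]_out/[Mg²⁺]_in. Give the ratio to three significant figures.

2.42

ln([out]/[in]) = E·z/(26.7) = 11.8 × 2 / 26.7 = 0.8839
[out]/[in] = e^(0.8839) = 2.42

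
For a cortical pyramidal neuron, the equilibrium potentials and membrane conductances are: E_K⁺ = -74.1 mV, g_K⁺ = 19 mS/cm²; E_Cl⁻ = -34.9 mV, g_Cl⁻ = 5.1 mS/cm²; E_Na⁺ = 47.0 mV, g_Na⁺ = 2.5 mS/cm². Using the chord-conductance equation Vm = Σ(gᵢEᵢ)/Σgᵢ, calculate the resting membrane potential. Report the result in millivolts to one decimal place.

Σ gᵢEᵢ = 19·(-74.1) + 5.1·(-34.9) + 2.5·(47.0) = -1468.39
Σ gᵢ = 19 + 5.1 + 2.5 = 26.6
Vm = -1468.39 / 26.6 = -55.20 mV

-55.2 mV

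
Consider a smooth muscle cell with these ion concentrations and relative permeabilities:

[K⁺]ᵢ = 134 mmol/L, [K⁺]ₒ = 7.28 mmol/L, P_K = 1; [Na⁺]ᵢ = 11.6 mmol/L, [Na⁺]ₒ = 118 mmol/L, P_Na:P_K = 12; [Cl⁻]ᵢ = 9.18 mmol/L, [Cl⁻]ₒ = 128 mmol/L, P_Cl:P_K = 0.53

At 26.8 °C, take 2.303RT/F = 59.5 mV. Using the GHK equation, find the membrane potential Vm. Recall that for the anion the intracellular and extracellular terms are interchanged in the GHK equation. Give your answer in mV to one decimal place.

37.0 mV

Vm = 59.5 · log₁₀[(Σ P·[cation]ₒ + Σ P·[anion]ᵢ) / (Σ P·[cation]ᵢ + Σ P·[anion]ₒ)]
Numerator = 1×7.28 + 12×118 + 0.53×9.18 = 1428
Denominator = 1×134 + 12×11.6 + 0.53×128 = 341
Vm = 59.5 · log₁₀(4.1876) = 59.5 × (0.6220) = 37.01 mV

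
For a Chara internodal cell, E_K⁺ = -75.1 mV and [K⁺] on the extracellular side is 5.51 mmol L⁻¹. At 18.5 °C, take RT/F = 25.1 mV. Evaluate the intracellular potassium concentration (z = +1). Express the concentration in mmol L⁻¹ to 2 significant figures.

Nernst: E = (25.1/1) · ln([out]/[in]), so ln([out]/[in]) = -75.1 × 1 / 25.1 = -2.9920.
[out]/[in] = e^(-2.9920) = 0.05019.
[in] = 5.51 / 0.05019 = 109.8 mmol L⁻¹.

110 mmol L⁻¹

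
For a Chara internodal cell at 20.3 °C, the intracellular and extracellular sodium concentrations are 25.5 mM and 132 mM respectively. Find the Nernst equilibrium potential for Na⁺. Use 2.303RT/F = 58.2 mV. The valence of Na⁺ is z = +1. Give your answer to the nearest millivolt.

E = (58.2/z) · log₁₀([Na⁺]_out/[Na⁺]_in) with z = +1.
= (58.2/1) · log₁₀(132/25.5) = 58.20 · log₁₀(5.176)
= 58.20 · (0.7140) = 41.56 mV

42 mV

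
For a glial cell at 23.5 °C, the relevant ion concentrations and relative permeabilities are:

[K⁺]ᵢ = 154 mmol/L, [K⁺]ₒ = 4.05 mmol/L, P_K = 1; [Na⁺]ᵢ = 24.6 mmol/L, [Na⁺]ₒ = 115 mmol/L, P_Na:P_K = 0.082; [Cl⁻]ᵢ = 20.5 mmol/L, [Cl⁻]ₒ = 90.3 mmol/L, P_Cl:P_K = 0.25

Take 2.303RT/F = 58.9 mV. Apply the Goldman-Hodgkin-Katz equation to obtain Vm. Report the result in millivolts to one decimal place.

Vm = 58.9 · log₁₀[(Σ P·[cation]ₒ + Σ P·[anion]ᵢ) / (Σ P·[cation]ᵢ + Σ P·[anion]ₒ)]
Numerator = 1×4.05 + 0.082×115 + 0.25×20.5 = 18.61
Denominator = 1×154 + 0.082×24.6 + 0.25×90.3 = 178.6
Vm = 58.9 · log₁₀(0.10418) = 58.9 × (-0.9822) = -57.85 mV

-57.9 mV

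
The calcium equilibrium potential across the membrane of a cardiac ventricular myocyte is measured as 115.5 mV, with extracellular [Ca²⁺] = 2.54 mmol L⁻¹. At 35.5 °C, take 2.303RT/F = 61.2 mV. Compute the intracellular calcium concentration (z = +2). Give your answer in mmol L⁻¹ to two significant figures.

Nernst: E = (61.2/2) · log₁₀([out]/[in]), so log₁₀([out]/[in]) = 115.5 × 2 / 61.2 = 3.7745.
[out]/[in] = 10^(3.7745) = 5950.
[in] = 2.54 / 5950 = 0.0004269 mmol L⁻¹.

0.00043 mmol L⁻¹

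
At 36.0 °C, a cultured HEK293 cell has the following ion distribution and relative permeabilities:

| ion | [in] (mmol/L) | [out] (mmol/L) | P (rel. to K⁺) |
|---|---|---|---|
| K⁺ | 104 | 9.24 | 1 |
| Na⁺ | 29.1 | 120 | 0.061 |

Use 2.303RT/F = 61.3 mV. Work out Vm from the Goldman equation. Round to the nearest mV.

Vm = 61.3 · log₁₀[(Σ P·[cation]ₒ + Σ P·[anion]ᵢ) / (Σ P·[cation]ᵢ + Σ P·[anion]ₒ)]
Numerator = 1×9.24 + 0.061×120 = 16.56
Denominator = 1×104 + 0.061×29.1 = 105.8
Vm = 61.3 · log₁₀(0.15656) = 61.3 × (-0.8053) = -49.37 mV

-49 mV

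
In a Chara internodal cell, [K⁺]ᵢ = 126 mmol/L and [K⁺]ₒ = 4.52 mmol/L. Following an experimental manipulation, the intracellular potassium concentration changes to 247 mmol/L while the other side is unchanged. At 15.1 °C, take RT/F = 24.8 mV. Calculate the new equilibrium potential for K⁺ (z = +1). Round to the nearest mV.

After the shift: [K⁺]_out = 4.52, [K⁺]_in = 247 mmol/L.
E_new = (24.8/1)·ln(4.52/247) = 24.80 · (-4.0009) = -99.22 mV

-99 mV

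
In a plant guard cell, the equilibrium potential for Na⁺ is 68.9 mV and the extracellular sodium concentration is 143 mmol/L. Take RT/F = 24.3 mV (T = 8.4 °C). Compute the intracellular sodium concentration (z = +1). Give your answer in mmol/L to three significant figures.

8.39 mmol/L

Nernst: E = (24.3/1) · ln([out]/[in]), so ln([out]/[in]) = 68.9 × 1 / 24.3 = 2.8354.
[out]/[in] = e^(2.8354) = 17.04.
[in] = 143 / 17.04 = 8.393 mmol/L.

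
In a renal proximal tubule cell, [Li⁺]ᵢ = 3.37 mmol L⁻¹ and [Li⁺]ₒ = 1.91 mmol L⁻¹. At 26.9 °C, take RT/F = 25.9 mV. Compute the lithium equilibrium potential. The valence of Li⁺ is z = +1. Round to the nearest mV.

-15 mV

E = (25.9/z) · ln([Li⁺]_out/[Li⁺]_in) with z = +1.
= (25.9/1) · ln(1.91/3.37) = 25.90 · ln(0.5668)
= 25.90 · (-0.5678) = -14.71 mV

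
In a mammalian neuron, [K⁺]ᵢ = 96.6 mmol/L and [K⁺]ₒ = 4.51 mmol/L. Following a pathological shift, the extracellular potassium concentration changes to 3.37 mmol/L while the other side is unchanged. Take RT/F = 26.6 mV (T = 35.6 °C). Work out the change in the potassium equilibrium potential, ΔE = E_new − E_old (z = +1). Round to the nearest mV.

-8 mV

E_old = (26.6/1)·ln(4.51/96.6) = -81.51 mV
E_new = (26.6/1)·ln(3.37/96.6) = -89.26 mV
ΔE = -89.26 − (-81.51) = -7.75 mV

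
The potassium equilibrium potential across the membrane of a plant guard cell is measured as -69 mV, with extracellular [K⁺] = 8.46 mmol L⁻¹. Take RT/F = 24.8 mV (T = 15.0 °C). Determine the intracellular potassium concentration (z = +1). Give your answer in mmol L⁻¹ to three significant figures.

137 mmol L⁻¹

Nernst: E = (24.8/1) · ln([out]/[in]), so ln([out]/[in]) = -69.0 × 1 / 24.8 = -2.7823.
[out]/[in] = e^(-2.7823) = 0.0619.
[in] = 8.46 / 0.0619 = 136.7 mmol L⁻¹.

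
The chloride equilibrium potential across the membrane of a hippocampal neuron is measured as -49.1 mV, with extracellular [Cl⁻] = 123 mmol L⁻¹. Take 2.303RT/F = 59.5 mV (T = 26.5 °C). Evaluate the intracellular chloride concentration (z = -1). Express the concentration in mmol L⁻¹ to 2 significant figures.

18 mmol L⁻¹

Nernst: E = (59.5/-1) · log₁₀([out]/[in]), so log₁₀([out]/[in]) = -49.1 × -1 / 59.5 = 0.8252.
[out]/[in] = 10^(0.8252) = 6.687.
[in] = 123 / 6.687 = 18.39 mmol L⁻¹.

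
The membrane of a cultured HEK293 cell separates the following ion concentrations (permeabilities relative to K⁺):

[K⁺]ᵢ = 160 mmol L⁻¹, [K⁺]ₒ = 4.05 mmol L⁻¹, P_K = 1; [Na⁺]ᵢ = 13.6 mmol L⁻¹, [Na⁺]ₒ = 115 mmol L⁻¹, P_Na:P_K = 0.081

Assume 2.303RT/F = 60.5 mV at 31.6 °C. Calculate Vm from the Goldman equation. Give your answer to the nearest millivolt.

Vm = 60.5 · log₁₀[(Σ P·[cation]ₒ + Σ P·[anion]ᵢ) / (Σ P·[cation]ᵢ + Σ P·[anion]ₒ)]
Numerator = 1×4.05 + 0.081×115 = 13.36
Denominator = 1×160 + 0.081×13.6 = 161.1
Vm = 60.5 · log₁₀(0.08296) = 60.5 × (-1.0811) = -65.41 mV

-65 mV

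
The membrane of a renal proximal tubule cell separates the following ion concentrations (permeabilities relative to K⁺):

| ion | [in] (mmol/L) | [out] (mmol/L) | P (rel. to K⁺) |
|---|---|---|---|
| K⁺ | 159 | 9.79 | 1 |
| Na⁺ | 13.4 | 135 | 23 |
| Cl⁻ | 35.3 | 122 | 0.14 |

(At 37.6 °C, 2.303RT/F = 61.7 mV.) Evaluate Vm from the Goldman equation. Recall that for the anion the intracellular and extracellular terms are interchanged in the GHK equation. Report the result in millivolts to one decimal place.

Vm = 61.7 · log₁₀[(Σ P·[cation]ₒ + Σ P·[anion]ᵢ) / (Σ P·[cation]ᵢ + Σ P·[anion]ₒ)]
Numerator = 1×9.79 + 23×135 + 0.14×35.3 = 3120
Denominator = 1×159 + 23×13.4 + 0.14×122 = 484.3
Vm = 61.7 · log₁₀(6.442) = 61.7 × (0.8090) = 49.92 mV

49.9 mV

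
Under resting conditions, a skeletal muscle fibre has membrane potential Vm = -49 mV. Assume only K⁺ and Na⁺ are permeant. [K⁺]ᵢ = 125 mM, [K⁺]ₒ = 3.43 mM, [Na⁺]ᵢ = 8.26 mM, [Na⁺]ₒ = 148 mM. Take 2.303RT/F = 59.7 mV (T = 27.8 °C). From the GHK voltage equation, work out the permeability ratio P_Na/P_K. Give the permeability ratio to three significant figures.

Let α = P_Na/P_K. GHK: Vm = 59.7·log₁₀[(Kₒ + α·Naₒ)/(Kᵢ + α·Naᵢ)].
10^(Vm/59.7) = 10^(-49.0/59.7) = 0.15109
So 0.15109·(Kᵢ + α·Naᵢ) = Kₒ + α·Naₒ → α = (0.15109·125.0 − 3.43) / (148.0 − 0.15109·8.26)
α = (18.89 − 3.43) / (148.0 − 1.248) = 15.46/146.8 = 0.1053

0.105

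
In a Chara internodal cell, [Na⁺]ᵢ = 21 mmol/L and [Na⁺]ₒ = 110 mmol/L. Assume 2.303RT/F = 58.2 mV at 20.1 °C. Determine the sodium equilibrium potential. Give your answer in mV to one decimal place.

E = (58.2/z) · log₁₀([Na⁺]_out/[Na⁺]_in) with z = +1.
= (58.2/1) · log₁₀(110/21) = 58.20 · log₁₀(5.238)
= 58.20 · (0.7192) = 41.86 mV

41.9 mV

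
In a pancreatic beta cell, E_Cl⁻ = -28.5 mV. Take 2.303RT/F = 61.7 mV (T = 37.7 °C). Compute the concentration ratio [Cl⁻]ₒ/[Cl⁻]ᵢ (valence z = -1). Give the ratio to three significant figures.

2.90

log₁₀([out]/[in]) = E·z/(61.7) = -28.5 × -1 / 61.7 = 0.4619
[out]/[in] = 10^(0.4619) = 2.897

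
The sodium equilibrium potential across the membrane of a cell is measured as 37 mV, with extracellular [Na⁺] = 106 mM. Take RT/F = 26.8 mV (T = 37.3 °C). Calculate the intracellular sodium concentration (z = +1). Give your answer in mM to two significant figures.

Nernst: E = (26.8/1) · ln([out]/[in]), so ln([out]/[in]) = 37.0 × 1 / 26.8 = 1.3806.
[out]/[in] = e^(1.3806) = 3.977.
[in] = 106 / 3.977 = 26.65 mM.

27 mM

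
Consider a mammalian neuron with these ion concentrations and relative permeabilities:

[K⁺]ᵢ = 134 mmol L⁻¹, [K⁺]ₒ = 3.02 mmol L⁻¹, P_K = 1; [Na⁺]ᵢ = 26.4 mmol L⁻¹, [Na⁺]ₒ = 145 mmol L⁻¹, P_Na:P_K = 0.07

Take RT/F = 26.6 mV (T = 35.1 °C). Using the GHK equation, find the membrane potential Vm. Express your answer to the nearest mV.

-62 mV

Vm = 26.6 · ln[(Σ P·[cation]ₒ + Σ P·[anion]ᵢ) / (Σ P·[cation]ᵢ + Σ P·[anion]ₒ)]
Numerator = 1×3.02 + 0.07×145 = 13.17
Denominator = 1×134 + 0.07×26.4 = 135.8
Vm = 26.6 · ln(0.096947) = 26.6 × (-2.3336) = -62.07 mV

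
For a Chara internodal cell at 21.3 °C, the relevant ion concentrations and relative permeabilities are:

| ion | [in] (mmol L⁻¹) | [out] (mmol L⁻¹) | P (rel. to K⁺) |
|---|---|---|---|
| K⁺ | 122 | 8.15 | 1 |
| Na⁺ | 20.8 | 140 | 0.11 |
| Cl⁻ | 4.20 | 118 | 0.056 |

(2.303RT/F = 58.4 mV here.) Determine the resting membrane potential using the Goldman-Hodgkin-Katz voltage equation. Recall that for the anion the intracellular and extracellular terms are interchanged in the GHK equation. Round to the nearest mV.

-43 mV

Vm = 58.4 · log₁₀[(Σ P·[cation]ₒ + Σ P·[anion]ᵢ) / (Σ P·[cation]ᵢ + Σ P·[anion]ₒ)]
Numerator = 1×8.15 + 0.11×140 + 0.056×4.20 = 23.79
Denominator = 1×122 + 0.11×20.8 + 0.056×118 = 130.9
Vm = 58.4 · log₁₀(0.18171) = 58.4 × (-0.7406) = -43.25 mV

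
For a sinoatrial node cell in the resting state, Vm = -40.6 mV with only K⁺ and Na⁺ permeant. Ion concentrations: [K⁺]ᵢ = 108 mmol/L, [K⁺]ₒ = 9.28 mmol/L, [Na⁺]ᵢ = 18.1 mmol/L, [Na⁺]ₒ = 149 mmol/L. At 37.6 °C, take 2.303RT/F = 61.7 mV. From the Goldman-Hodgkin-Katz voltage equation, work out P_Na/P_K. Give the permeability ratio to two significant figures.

Let α = P_Na/P_K. GHK: Vm = 61.7·log₁₀[(Kₒ + α·Naₒ)/(Kᵢ + α·Naᵢ)].
10^(Vm/61.7) = 10^(-40.6/61.7) = 0.21977
So 0.21977·(Kᵢ + α·Naᵢ) = Kₒ + α·Naₒ → α = (0.21977·108.0 − 9.28) / (149.0 − 0.21977·18.1)
α = (23.74 − 9.28) / (149.0 − 3.978) = 14.46/145 = 0.09968

0.10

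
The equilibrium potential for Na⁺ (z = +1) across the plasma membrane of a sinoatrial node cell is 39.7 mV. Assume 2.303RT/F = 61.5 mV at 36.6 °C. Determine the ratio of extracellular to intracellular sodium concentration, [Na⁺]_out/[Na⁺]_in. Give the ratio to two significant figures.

log₁₀([out]/[in]) = E·z/(61.5) = 39.7 × 1 / 61.5 = 0.6455
[out]/[in] = 10^(0.6455) = 4.421

4.4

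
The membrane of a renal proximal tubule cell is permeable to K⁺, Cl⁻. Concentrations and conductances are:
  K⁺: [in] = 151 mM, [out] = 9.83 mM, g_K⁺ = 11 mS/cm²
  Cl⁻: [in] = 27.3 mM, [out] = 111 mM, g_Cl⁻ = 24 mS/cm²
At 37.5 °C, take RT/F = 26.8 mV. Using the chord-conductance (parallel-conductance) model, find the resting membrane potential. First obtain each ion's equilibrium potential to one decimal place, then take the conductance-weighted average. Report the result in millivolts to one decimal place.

-48.8 mV

E_K⁺ = (26.8/1)·ln(9.83/151) = -73.2 mV
E_Cl⁻ = (26.8/-1)·ln(111/27.3) = -37.6 mV
Vm = (Σ gᵢEᵢ)/(Σ gᵢ) = (11·-73.2 + 24·-37.6) / (11 + 24)
= -1707.60 / 35 = -48.79 mV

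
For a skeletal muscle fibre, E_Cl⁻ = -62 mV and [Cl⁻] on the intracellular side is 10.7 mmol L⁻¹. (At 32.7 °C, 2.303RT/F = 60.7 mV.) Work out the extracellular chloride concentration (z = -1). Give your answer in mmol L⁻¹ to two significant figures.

Nernst: E = (60.7/-1) · log₁₀([out]/[in]), so log₁₀([out]/[in]) = -62.0 × -1 / 60.7 = 1.0214.
[out]/[in] = 10^(1.0214) = 10.51.
[out] = 10.51 × 10.7 = 112.4 mmol L⁻¹.

110 mmol L⁻¹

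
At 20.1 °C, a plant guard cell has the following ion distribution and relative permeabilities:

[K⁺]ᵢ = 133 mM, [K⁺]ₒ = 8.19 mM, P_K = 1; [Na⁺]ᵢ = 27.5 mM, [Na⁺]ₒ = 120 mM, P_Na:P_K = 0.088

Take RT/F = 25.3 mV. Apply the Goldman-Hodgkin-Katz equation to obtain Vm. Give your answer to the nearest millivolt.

-50 mV

Vm = 25.3 · ln[(Σ P·[cation]ₒ + Σ P·[anion]ᵢ) / (Σ P·[cation]ᵢ + Σ P·[anion]ₒ)]
Numerator = 1×8.19 + 0.088×120 = 18.75
Denominator = 1×133 + 0.088×27.5 = 135.4
Vm = 25.3 · ln(0.13846) = 25.3 × (-1.9772) = -50.02 mV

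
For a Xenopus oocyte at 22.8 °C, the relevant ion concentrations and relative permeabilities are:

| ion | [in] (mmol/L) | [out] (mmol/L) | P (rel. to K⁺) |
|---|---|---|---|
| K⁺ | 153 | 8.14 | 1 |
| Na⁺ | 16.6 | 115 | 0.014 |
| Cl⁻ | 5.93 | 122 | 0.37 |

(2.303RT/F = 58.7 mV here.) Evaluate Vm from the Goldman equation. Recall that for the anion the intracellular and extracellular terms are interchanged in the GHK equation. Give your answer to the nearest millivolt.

-72 mV

Vm = 58.7 · log₁₀[(Σ P·[cation]ₒ + Σ P·[anion]ᵢ) / (Σ P·[cation]ᵢ + Σ P·[anion]ₒ)]
Numerator = 1×8.14 + 0.014×115 + 0.37×5.93 = 11.94
Denominator = 1×153 + 0.014×16.6 + 0.37×122 = 198.4
Vm = 58.7 · log₁₀(0.06021) = 58.7 × (-1.2203) = -71.63 mV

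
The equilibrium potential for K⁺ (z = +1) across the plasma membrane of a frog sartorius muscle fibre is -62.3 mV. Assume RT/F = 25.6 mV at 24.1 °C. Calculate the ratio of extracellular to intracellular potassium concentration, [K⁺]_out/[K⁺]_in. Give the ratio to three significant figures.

0.0877

ln([out]/[in]) = E·z/(25.6) = -62.3 × 1 / 25.6 = -2.4336
[out]/[in] = e^(-2.4336) = 0.08772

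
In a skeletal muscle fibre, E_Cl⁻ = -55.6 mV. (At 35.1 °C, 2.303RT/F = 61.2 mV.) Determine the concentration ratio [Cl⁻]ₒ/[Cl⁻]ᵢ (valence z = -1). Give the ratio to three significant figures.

8.10

log₁₀([out]/[in]) = E·z/(61.2) = -55.6 × -1 / 61.2 = 0.9085
[out]/[in] = 10^(0.9085) = 8.1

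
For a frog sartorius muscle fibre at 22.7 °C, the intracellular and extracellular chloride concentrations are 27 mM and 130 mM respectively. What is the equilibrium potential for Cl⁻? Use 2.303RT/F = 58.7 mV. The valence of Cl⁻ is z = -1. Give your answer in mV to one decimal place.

-40.1 mV

E = (58.7/z) · log₁₀([Cl⁻]_out/[Cl⁻]_in) with z = -1.
For an anion, dividing by z = -1 reverses the sign.
= (58.7/-1) · log₁₀(130/27) = -58.70 · log₁₀(4.815)
= -58.70 · (0.6826) = -40.07 mV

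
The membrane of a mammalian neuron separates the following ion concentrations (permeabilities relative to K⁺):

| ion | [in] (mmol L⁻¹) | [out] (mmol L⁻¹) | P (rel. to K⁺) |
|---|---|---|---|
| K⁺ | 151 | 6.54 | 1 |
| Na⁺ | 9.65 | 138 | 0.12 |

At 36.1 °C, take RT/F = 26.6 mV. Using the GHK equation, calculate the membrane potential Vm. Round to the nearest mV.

-50 mV

Vm = 26.6 · ln[(Σ P·[cation]ₒ + Σ P·[anion]ᵢ) / (Σ P·[cation]ᵢ + Σ P·[anion]ₒ)]
Numerator = 1×6.54 + 0.12×138 = 23.1
Denominator = 1×151 + 0.12×9.65 = 152.2
Vm = 26.6 · ln(0.15182) = 26.6 × (-1.8851) = -50.14 mV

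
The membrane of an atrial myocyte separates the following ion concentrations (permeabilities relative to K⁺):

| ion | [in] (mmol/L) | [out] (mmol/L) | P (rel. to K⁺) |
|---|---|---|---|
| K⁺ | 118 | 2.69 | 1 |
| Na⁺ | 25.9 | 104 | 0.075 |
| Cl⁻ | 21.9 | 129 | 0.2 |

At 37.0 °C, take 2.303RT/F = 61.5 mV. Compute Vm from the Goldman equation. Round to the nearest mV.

-61 mV

Vm = 61.5 · log₁₀[(Σ P·[cation]ₒ + Σ P·[anion]ᵢ) / (Σ P·[cation]ᵢ + Σ P·[anion]ₒ)]
Numerator = 1×2.69 + 0.075×104 + 0.2×21.9 = 14.87
Denominator = 1×118 + 0.075×25.9 + 0.2×129 = 145.7
Vm = 61.5 · log₁₀(0.10203) = 61.5 × (-0.9913) = -60.96 mV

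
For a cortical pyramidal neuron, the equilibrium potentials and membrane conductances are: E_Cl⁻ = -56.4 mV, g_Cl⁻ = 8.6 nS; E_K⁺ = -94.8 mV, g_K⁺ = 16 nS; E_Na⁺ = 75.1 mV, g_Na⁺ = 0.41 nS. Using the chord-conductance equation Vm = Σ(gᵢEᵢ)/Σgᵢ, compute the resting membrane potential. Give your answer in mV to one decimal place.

Σ gᵢEᵢ = 8.6·(-56.4) + 16·(-94.8) + 0.41·(75.1) = -1971.05
Σ gᵢ = 8.6 + 16 + 0.41 = 25.01
Vm = -1971.05 / 25.01 = -78.81 mV

-78.8 mV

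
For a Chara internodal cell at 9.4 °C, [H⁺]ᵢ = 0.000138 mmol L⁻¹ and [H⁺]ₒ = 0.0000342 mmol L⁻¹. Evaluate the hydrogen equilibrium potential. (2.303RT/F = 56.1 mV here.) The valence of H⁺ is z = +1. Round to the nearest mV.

-34 mV

E = (56.1/z) · log₁₀([H⁺]_out/[H⁺]_in) with z = +1.
= (56.1/1) · log₁₀(0.0000342/0.000138) = 56.10 · log₁₀(0.2478)
= 56.10 · (-0.6059) = -33.99 mV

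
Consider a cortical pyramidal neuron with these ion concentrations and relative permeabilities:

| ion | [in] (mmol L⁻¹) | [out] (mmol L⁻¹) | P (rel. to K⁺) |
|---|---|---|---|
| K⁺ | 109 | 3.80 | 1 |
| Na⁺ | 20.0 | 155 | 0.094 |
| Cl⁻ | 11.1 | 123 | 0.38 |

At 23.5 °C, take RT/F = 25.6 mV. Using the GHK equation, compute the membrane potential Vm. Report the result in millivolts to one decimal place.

Vm = 25.6 · ln[(Σ P·[cation]ₒ + Σ P·[anion]ᵢ) / (Σ P·[cation]ᵢ + Σ P·[anion]ₒ)]
Numerator = 1×3.80 + 0.094×155 + 0.38×11.1 = 22.59
Denominator = 1×109 + 0.094×20.0 + 0.38×123 = 157.6
Vm = 25.6 · ln(0.14331) = 25.6 × (-1.9428) = -49.73 mV

-49.7 mV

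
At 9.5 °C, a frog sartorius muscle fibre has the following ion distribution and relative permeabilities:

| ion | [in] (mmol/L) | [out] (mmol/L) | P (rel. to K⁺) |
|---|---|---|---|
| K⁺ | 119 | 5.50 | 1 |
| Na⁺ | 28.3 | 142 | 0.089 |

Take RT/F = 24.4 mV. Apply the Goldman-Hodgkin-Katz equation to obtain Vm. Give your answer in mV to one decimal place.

Vm = 24.4 · ln[(Σ P·[cation]ₒ + Σ P·[anion]ᵢ) / (Σ P·[cation]ᵢ + Σ P·[anion]ₒ)]
Numerator = 1×5.50 + 0.089×142 = 18.14
Denominator = 1×119 + 0.089×28.3 = 121.5
Vm = 24.4 · ln(0.14926) = 24.4 × (-1.9021) = -46.41 mV

-46.4 mV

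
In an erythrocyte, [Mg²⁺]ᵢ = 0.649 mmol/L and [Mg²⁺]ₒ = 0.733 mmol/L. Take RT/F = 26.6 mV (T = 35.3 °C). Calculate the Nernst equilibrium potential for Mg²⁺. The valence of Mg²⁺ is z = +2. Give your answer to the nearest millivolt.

2 mV

E = (26.6/z) · ln([Mg²⁺]_out/[Mg²⁺]_in) with z = +2.
= (26.6/2) · ln(0.733/0.649) = 13.30 · ln(1.129)
= 13.30 · (0.1217) = 1.62 mV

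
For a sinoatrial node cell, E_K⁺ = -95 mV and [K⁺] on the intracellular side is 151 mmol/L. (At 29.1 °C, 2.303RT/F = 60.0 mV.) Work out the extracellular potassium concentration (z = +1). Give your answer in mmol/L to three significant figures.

3.94 mmol/L

Nernst: E = (60.0/1) · log₁₀([out]/[in]), so log₁₀([out]/[in]) = -95.0 × 1 / 60.0 = -1.5833.
[out]/[in] = 10^(-1.5833) = 0.0261.
[out] = 0.0261 × 151 = 3.941 mmol/L.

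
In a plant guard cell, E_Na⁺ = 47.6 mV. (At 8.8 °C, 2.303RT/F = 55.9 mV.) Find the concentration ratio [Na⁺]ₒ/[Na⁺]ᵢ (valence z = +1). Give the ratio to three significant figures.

7.10

log₁₀([out]/[in]) = E·z/(55.9) = 47.6 × 1 / 55.9 = 0.8515
[out]/[in] = 10^(0.8515) = 7.104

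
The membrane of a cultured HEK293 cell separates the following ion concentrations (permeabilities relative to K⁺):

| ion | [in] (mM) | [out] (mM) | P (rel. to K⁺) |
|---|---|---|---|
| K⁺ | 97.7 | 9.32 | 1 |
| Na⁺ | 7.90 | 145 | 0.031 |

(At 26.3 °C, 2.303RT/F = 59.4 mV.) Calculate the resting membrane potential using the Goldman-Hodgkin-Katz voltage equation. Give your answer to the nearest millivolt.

Vm = 59.4 · log₁₀[(Σ P·[cation]ₒ + Σ P·[anion]ᵢ) / (Σ P·[cation]ᵢ + Σ P·[anion]ₒ)]
Numerator = 1×9.32 + 0.031×145 = 13.82
Denominator = 1×97.7 + 0.031×7.90 = 97.94
Vm = 59.4 · log₁₀(0.14105) = 59.4 × (-0.8506) = -50.53 mV

-51 mV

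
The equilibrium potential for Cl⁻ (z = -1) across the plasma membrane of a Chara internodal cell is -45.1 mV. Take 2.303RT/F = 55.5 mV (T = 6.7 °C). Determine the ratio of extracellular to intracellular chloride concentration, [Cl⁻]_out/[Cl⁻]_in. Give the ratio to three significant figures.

6.50

log₁₀([out]/[in]) = E·z/(55.5) = -45.1 × -1 / 55.5 = 0.8126
[out]/[in] = 10^(0.8126) = 6.496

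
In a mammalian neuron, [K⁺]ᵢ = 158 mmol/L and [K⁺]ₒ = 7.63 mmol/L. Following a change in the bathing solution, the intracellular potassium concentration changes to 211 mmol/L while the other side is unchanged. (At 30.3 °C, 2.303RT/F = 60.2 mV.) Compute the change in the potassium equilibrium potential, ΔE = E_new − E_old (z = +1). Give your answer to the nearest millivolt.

E_old = (60.2/1)·log₁₀(7.63/158) = -79.23 mV
E_new = (60.2/1)·log₁₀(7.63/211) = -86.79 mV
ΔE = -86.79 − (-79.23) = -7.56 mV

-8 mV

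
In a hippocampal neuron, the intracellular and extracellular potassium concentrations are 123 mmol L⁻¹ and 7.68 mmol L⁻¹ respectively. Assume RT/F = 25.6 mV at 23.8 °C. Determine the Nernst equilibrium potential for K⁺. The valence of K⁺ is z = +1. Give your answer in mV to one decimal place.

-71.0 mV

E = (25.6/z) · ln([K⁺]_out/[K⁺]_in) with z = +1.
= (25.6/1) · ln(7.68/123) = 25.60 · ln(0.06244)
= 25.60 · (-2.7736) = -71.00 mV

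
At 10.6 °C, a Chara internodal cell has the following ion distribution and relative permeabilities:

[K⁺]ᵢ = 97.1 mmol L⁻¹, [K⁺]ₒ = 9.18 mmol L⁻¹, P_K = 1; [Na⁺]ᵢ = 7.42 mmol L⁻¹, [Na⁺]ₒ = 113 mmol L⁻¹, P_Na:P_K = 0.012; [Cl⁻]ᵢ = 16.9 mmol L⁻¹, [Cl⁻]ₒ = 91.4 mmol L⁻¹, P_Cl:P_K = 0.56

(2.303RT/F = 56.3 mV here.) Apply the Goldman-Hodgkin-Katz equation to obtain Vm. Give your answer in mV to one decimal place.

-49.0 mV

Vm = 56.3 · log₁₀[(Σ P·[cation]ₒ + Σ P·[anion]ᵢ) / (Σ P·[cation]ᵢ + Σ P·[anion]ₒ)]
Numerator = 1×9.18 + 0.012×113 + 0.56×16.9 = 20
Denominator = 1×97.1 + 0.012×7.42 + 0.56×91.4 = 148.4
Vm = 56.3 · log₁₀(0.1348) = 56.3 × (-0.8703) = -49.00 mV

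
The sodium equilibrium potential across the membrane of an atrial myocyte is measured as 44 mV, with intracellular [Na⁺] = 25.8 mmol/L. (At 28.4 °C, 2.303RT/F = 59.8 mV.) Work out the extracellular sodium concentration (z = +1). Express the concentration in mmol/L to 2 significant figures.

Nernst: E = (59.8/1) · log₁₀([out]/[in]), so log₁₀([out]/[in]) = 44.0 × 1 / 59.8 = 0.7358.
[out]/[in] = 10^(0.7358) = 5.442.
[out] = 5.442 × 25.8 = 140.4 mmol/L.

140 mmol/L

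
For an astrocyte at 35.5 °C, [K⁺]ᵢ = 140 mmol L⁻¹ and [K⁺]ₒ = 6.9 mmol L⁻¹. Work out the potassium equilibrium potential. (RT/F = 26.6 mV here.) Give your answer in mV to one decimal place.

-80.1 mV

E = (26.6/z) · ln([K⁺]_out/[K⁺]_in) with z = +1.
= (26.6/1) · ln(6.9/140) = 26.60 · ln(0.04929)
= 26.60 · (-3.0101) = -80.07 mV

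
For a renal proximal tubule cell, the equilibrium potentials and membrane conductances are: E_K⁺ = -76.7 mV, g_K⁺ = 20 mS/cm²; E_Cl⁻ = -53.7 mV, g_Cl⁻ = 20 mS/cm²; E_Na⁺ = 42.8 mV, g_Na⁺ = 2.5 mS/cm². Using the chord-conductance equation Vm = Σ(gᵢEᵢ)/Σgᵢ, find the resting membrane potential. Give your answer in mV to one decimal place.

-58.8 mV

Σ gᵢEᵢ = 20·(-76.7) + 20·(-53.7) + 2.5·(42.8) = -2501.00
Σ gᵢ = 20 + 20 + 2.5 = 42.5
Vm = -2501.00 / 42.5 = -58.85 mV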